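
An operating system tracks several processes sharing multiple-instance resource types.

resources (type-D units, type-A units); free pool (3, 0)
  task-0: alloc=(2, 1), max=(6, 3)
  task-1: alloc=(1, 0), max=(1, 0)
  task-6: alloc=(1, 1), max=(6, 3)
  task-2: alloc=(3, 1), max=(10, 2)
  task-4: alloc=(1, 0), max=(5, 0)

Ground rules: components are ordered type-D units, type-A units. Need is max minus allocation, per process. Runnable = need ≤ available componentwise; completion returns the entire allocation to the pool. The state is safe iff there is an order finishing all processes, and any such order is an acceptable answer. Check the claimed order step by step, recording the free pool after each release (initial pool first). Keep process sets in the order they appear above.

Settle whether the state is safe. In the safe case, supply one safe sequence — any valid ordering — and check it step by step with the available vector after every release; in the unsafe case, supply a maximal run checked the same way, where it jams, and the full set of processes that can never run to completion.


UNSAFE — no complete ordering exists.
Key observation: once task-1, task-4 finish, the pool peaks at (5, 0) — and every remaining process still needs more type-A units than that.
The run task-1, task-4 cannot be extended any further. Verifying each step:
  pool = (3, 0)
  task-1 needs (0, 0) <= (3, 0) -> finishes; pool += (1, 0) = (4, 0)
  task-4 needs (4, 0) <= (4, 0) -> finishes; pool += (1, 0) = (5, 0)
  task-0 cannot run: need (4, 2) vs free (5, 0) (insufficient type-A units)
  task-6 cannot run: need (5, 2) vs free (5, 0) (insufficient type-A units)
  task-2 cannot run: need (7, 1) vs free (5, 0) (insufficient type-D units and type-A units)
Never able to finish: task-0, task-6 and task-2.


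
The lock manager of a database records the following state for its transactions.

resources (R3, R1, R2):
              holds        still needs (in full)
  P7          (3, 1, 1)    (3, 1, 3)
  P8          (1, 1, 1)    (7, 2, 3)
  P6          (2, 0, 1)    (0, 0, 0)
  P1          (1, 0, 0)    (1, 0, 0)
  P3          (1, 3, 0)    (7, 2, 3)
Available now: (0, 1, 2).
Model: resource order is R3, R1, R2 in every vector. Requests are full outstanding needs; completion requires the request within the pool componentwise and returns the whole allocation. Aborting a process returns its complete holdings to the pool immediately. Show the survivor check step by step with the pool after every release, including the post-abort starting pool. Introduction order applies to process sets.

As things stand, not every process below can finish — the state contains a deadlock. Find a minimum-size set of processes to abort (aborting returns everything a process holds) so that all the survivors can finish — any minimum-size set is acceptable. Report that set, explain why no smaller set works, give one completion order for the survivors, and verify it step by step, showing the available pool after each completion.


Minimum abort set: P3.
Key observation: before aborting P3, P8 was permanently blocked — no order could ever run it; afterwards it completes at step 4.
Why nothing smaller works: aborting no one leaves the state deadlocked as given.
The survivors complete as P1, P6, P7, P8. Walking it through (starting from the post-abort pool):
  pool = (1, 4, 2)
  run P1 (needs (1, 0, 0), free (1, 4, 2)); after release of (1, 0, 0) the pool is (2, 4, 2)
  run P6 (needs (0, 0, 0), free (2, 4, 2)); after release of (2, 0, 1) the pool is (4, 4, 3)
  run P7 (needs (3, 1, 3), free (4, 4, 3)); after release of (3, 1, 1) the pool is (7, 5, 4)
  run P8 (needs (7, 2, 3), free (7, 5, 4)); after release of (1, 1, 1) the pool is (8, 6, 5)


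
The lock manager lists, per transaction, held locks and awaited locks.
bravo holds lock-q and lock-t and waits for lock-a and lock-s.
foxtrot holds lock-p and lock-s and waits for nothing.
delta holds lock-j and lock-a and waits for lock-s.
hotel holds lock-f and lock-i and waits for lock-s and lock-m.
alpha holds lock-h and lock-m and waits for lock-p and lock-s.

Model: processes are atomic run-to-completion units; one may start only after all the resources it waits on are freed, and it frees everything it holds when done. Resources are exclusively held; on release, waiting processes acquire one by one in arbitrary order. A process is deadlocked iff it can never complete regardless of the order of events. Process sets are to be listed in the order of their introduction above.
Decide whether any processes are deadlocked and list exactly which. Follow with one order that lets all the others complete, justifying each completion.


The deadlocked set is empty.
Key observation: there is no circular wait here — follow any chain and it reaches a process that is free to run now.
One completion order for the rest: foxtrot, delta, alpha, bravo, hotel.
Verifying each step:
  foxtrot: no waits; runs immediately, freeing lock-p and lock-s
  run delta (all its waits — lock-s — are resolved); releases lock-j and lock-a
  run alpha (all its waits — lock-p and lock-s — are resolved); releases lock-h and lock-m
  run bravo (all its waits — lock-a and lock-s — are resolved); releases lock-q and lock-t
  run hotel (all its waits — lock-s and lock-m — are resolved); releases lock-f and lock-i


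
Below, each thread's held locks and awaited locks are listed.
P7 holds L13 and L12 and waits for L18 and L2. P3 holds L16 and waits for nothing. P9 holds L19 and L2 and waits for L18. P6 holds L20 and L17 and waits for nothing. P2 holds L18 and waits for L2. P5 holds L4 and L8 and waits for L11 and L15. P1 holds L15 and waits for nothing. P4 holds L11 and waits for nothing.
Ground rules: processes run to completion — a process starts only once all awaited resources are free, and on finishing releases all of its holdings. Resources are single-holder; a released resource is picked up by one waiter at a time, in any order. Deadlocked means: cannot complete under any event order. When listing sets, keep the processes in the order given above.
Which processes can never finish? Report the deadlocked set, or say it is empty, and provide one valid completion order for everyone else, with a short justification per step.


Deadlocked set: P7, P9 and P2.
Key observation: P9 -> P2 -> P9 is a circular wait — nothing in it can go first; P7 waits into the deadlock from upstream.
One completion order for the rest: P6, P4, P3, P1, P5.
Check, step by step:
  P6: no waits; runs immediately, freeing L20 and L17
  P4: no waits; runs immediately, freeing L11
  P3: no waits; runs immediately, freeing L16
  P1: no waits; runs immediately, freeing L15
  P5 waits on L11 and L15 — all released -> runs and releases L4 and L8


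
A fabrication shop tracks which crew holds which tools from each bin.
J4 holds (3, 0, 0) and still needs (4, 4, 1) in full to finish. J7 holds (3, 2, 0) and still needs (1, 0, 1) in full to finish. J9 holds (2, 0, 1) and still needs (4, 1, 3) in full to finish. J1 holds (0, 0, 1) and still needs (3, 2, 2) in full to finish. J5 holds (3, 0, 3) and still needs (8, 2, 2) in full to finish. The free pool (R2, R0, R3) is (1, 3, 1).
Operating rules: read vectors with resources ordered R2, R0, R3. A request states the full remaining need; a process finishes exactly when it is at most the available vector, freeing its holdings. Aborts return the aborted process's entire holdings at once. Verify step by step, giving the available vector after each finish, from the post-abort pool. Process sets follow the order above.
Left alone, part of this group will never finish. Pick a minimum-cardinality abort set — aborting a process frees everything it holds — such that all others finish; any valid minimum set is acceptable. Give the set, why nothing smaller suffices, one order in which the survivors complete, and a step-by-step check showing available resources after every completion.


Minimum abort set: J5.
Key observation: aborting J5 returns (3, 0, 3), and J1 — hopeless before — runs at step 2 with the returned capacity in the pool.
Minimality: the empty abort set fails — the state is deadlocked as it stands.
The survivors complete as J7, J1, J4, J9. Walking it through (starting from the post-abort pool):
  pool = (4, 3, 4)
  J7 needs (1, 0, 1) <= (4, 3, 4) -> finishes; pool += (3, 2, 0) = (7, 5, 4)
  J1 needs (3, 2, 2) <= (7, 5, 4) -> finishes; pool += (0, 0, 1) = (7, 5, 5)
  J4 needs (4, 4, 1) <= (7, 5, 5) -> finishes; pool += (3, 0, 0) = (10, 5, 5)
  J9 needs (4, 1, 3) <= (10, 5, 5) -> finishes; pool += (2, 0, 1) = (12, 5, 6)


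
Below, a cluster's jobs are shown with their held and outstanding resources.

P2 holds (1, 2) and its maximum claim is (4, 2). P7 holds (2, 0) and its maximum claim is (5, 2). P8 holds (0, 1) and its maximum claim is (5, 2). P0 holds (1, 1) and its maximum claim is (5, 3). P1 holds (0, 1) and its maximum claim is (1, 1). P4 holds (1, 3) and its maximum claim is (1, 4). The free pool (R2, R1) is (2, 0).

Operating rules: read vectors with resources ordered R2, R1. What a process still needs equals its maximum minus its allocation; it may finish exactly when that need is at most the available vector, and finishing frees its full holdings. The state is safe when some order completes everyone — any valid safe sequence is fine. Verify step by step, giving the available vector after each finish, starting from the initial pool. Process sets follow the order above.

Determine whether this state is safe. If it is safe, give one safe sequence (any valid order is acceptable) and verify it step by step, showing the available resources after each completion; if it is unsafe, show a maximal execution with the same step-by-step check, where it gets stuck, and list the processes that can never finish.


SAFE, for example via the order P1, P4, P2, P7, P0, P8.
Key observation: reading the order forward, P4 is the first process whose need (0, 1) meets the free pool (2, 1) exactly on a resource it requests.
Verifying each step:
  pool = (2, 0)
  P1 needs (1, 0) <= (2, 0) -> finishes; pool += (0, 1) = (2, 1)
  P4 needs (0, 1) <= (2, 1) -> finishes; pool += (1, 3) = (3, 4)
  P2 needs (3, 0) <= (3, 4) -> finishes; pool += (1, 2) = (4, 6)
  P7 needs (3, 2) <= (4, 6) -> finishes; pool += (2, 0) = (6, 6)
  P0 needs (4, 2) <= (6, 6) -> finishes; pool += (1, 1) = (7, 7)
  P8 needs (5, 1) <= (7, 7) -> finishes; pool += (0, 1) = (7, 8)


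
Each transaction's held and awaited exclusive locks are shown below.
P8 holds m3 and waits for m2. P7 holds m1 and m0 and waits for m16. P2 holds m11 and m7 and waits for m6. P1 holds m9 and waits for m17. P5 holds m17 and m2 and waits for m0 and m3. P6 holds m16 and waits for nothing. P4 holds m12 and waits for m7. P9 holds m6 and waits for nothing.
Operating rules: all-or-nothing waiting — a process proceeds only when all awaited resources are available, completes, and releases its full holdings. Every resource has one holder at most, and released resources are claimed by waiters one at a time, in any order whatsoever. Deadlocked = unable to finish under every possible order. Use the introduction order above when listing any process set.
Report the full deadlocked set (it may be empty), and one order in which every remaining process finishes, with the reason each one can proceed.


The deadlocked set is P8, P1 and P5.
Key observation: the waits loop around P8 -> P5 -> P8 with no way out; P1 waits into the deadlock from upstream.
One completion order for the rest: P6, P9, P2, P4, P7.
Step-by-step check:
  run P6 (it waits on nothing); releases m16
  run P9 (it waits on nothing); releases m6
  run P2 (all its waits — m6 — are resolved); releases m11 and m7
  run P4 (all its waits — m7 — are resolved); releases m12
  run P7 (all its waits — m16 — are resolved); releases m1 and m0


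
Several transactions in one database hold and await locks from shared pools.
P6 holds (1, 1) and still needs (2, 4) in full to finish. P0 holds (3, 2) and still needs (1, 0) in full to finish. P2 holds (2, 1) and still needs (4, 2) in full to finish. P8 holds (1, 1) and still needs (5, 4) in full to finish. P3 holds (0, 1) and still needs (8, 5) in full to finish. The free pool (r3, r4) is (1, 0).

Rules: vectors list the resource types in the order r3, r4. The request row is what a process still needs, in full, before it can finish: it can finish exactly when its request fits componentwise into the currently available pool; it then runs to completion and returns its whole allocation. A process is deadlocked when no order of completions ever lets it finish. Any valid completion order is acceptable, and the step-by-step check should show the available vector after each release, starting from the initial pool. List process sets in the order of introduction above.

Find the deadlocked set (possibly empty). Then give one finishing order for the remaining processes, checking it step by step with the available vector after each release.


The deadlocked set is P6, P8 and P3.
Key observation: no order helps: past P0, P2, the free pool tops out at (6, 3), below what each blocked process needs in r4.
The rest can finish in the order P0, P2. Step-by-step check:
  pool = (1, 0)
  P0: need (1, 0) fits (1, 0); releases (3, 2), pool now (4, 2)
  P2: need (4, 2) fits (4, 2); releases (2, 1), pool now (6, 3)
The stuck group stays short no matter what:
  blocked: P6 wants (2, 4), pool (6, 3) — not enough r4
  blocked: P8 wants (5, 4), pool (6, 3) — not enough r4
  blocked: P3 wants (8, 5), pool (6, 3) — not enough r3 and r4


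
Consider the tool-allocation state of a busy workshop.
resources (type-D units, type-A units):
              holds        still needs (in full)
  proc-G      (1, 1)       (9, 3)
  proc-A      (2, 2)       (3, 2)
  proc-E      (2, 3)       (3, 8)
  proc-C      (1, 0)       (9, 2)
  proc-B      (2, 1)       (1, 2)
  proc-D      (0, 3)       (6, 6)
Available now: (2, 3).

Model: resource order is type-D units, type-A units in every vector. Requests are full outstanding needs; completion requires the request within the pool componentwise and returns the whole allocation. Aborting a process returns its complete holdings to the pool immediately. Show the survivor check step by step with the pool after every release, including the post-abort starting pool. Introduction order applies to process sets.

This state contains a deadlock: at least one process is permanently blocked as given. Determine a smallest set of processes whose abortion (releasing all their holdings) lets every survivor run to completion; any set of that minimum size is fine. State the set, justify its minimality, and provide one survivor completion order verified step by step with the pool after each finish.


Abort proc-G.
Key observation: aborting proc-G returns (1, 1), and proc-C — hopeless before — runs at step 5 with the returned capacity in the pool.
Why nothing smaller works: aborting no one leaves the state deadlocked as given.
One survivor order: proc-A, proc-B, proc-D, proc-E, proc-C. Check, step by step (post-abort pool first):
  pool = (3, 4)
  run proc-A (needs (3, 2), free (3, 4)); after release of (2, 2) the pool is (5, 6)
  run proc-B (needs (1, 2), free (5, 6)); after release of (2, 1) the pool is (7, 7)
  run proc-D (needs (6, 6), free (7, 7)); after release of (0, 3) the pool is (7, 10)
  run proc-E (needs (3, 8), free (7, 10)); after release of (2, 3) the pool is (9, 13)
  run proc-C (needs (9, 2), free (9, 13)); after release of (1, 0) the pool is (10, 13)


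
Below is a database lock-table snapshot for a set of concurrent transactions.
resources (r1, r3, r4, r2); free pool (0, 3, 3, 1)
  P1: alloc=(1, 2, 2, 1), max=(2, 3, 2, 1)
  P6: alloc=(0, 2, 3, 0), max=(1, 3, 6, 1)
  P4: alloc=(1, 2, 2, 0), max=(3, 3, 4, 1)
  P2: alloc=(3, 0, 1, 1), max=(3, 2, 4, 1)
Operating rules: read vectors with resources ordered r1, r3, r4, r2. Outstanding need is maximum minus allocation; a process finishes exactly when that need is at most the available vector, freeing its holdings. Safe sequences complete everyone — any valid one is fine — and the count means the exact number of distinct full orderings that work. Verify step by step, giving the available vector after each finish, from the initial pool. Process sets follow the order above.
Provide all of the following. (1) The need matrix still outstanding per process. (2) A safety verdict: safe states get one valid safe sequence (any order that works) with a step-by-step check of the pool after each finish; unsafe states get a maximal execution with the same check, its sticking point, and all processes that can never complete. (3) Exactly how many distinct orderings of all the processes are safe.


(1) Need matrix, components ordered r1, r3, r4, r2:
  P1: (1, 1, 0, 0)
  P6: (1, 1, 3, 1)
  P4: (2, 1, 2, 1)
  P2: (0, 2, 3, 0)
(2) SAFE — a valid safe sequence is P2, P1, P6, P4.
Key observation: P2 marks the first exact bind of the order: its need (0, 2, 3, 0) fits the free (0, 3, 3, 1) with zero slack on a requested resource.
Walking it through:
  pool = (0, 3, 3, 1)
  P2: need (0, 2, 3, 0) fits (0, 3, 3, 1); releases (3, 0, 1, 1), pool now (3, 3, 4, 2)
  P1: need (1, 1, 0, 0) fits (3, 3, 4, 2); releases (1, 2, 2, 1), pool now (4, 5, 6, 3)
  P6: need (1, 1, 3, 1) fits (4, 5, 6, 3); releases (0, 2, 3, 0), pool now (4, 7, 9, 3)
  P4: need (2, 1, 2, 1) fits (4, 7, 9, 3); releases (1, 2, 2, 0), pool now (5, 9, 11, 3)
(3) Exactly 6 of the possible complete orderings are safe sequences.


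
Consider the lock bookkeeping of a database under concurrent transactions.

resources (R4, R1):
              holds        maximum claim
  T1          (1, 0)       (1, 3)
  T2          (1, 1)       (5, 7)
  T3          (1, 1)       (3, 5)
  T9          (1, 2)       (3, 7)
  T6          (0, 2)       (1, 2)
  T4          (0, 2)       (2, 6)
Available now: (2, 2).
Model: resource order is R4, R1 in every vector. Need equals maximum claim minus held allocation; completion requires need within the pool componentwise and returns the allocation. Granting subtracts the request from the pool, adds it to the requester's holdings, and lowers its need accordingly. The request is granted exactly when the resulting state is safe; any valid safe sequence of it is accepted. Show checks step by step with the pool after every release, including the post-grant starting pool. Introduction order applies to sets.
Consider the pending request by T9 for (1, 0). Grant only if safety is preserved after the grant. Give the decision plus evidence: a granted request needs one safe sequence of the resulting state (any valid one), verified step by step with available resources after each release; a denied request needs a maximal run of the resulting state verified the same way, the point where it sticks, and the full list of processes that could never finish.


GRANT — the state after the grant stays safe, e.g. via T6, T1, T4, T9, T2, T3.
Key observation: with (1, 2) left after the transfer, T6 can run at once — the state stays safe.
Verifying the post-grant state step by step:
  pool = (1, 2)
  T6 needs (1, 0) <= (1, 2) -> finishes; pool += (0, 2) = (1, 4)
  T1 needs (0, 3) <= (1, 4) -> finishes; pool += (1, 0) = (2, 4)
  T4 needs (2, 4) <= (2, 4) -> finishes; pool += (0, 2) = (2, 6)
  T9 needs (1, 5) <= (2, 6) -> finishes; pool += (2, 2) = (4, 8)
  T2 needs (4, 6) <= (4, 8) -> finishes; pool += (1, 1) = (5, 9)
  T3 needs (2, 4) <= (5, 9) -> finishes; pool += (1, 1) = (6, 10)


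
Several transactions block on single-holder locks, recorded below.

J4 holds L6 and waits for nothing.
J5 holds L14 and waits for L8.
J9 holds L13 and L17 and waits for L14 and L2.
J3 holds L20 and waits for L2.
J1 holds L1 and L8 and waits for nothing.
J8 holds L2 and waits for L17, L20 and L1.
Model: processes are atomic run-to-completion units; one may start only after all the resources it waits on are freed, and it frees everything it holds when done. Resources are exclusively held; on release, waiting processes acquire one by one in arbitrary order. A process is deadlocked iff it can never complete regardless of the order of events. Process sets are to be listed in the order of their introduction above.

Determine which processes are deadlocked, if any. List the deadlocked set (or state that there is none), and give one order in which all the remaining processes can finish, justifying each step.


Deadlocked: J9, J3 and J8.
Key observation: along J9 -> J8 -> J9, each member waits on what the next one holds — a deadlock; J3 is caught in further circular waits.
A valid finishing order for the others: J1, J4, J5.
Check, step by step:
  run J1 (it waits on nothing); releases L1 and L8
  run J4 (it waits on nothing); releases L6
  J5: everything it awaited (L8) is free; runs, freeing L14


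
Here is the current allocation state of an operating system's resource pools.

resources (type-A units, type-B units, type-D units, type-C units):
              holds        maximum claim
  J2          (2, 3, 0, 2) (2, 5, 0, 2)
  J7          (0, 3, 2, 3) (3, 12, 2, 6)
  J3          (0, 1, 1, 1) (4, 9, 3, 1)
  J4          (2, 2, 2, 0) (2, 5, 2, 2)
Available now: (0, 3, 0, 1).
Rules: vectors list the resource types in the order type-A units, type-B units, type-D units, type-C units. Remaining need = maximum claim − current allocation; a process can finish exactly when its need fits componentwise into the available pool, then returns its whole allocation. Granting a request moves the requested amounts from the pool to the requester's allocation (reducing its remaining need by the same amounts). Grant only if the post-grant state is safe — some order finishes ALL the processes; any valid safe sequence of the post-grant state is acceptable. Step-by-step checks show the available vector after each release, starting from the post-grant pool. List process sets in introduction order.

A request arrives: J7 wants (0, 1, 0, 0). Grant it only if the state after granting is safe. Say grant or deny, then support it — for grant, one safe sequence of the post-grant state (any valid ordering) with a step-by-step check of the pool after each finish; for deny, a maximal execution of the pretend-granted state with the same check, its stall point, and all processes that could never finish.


DENY. Granting would leave the state unsafe.
Key observation: no order helps: past J2, J4, the free pool tops out at (4, 7, 2, 3), below what each blocked process needs in type-B units.
Pretend the grant happened; the run J2, J4 goes as far as possible. Step-by-step check:
  pool = (0, 2, 0, 1)
  run J2 (needs (0, 2, 0, 0), free (0, 2, 0, 1)); after release of (2, 3, 0, 2) the pool is (2, 5, 0, 3)
  run J4 (needs (0, 3, 0, 2), free (2, 5, 0, 3)); after release of (2, 2, 2, 0) the pool is (4, 7, 2, 3)
  J7 still needs (3, 8, 0, 3) but only (4, 7, 2, 3) is free — short on type-B units
  J3 still needs (4, 8, 2, 0) but only (4, 7, 2, 3) is free — short on type-B units
Processes that could never finish after the grant: J7 and J3.


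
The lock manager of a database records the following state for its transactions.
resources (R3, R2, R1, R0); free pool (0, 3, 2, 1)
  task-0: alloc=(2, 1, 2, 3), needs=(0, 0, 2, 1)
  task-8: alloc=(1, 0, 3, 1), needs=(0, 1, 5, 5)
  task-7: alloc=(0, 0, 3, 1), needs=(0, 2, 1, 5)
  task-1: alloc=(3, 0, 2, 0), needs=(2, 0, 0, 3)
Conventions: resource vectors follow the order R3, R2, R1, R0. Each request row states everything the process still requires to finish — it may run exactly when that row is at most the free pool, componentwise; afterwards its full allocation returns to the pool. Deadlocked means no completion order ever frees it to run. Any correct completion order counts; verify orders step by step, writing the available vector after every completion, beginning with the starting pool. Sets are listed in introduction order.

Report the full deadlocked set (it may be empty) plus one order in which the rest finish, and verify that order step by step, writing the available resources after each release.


Deadlocked: task-8 and task-7.
Key observation: no order helps: past task-0, task-1, the free pool tops out at (5, 4, 6, 4), below what each blocked process needs in R0.
A valid finishing order for the others: task-0, task-1. Step-by-step check:
  pool = (0, 3, 2, 1)
  task-0: need (0, 0, 2, 1) fits (0, 3, 2, 1); releases (2, 1, 2, 3), pool now (2, 4, 4, 4)
  task-1: need (2, 0, 0, 3) fits (2, 4, 4, 4); releases (3, 0, 2, 0), pool now (5, 4, 6, 4)
The blocked processes can never fit:
  task-8 still needs (0, 1, 5, 5) but only (5, 4, 6, 4) is free — short on R0
  task-7 still needs (0, 2, 1, 5) but only (5, 4, 6, 4) is free — short on R0


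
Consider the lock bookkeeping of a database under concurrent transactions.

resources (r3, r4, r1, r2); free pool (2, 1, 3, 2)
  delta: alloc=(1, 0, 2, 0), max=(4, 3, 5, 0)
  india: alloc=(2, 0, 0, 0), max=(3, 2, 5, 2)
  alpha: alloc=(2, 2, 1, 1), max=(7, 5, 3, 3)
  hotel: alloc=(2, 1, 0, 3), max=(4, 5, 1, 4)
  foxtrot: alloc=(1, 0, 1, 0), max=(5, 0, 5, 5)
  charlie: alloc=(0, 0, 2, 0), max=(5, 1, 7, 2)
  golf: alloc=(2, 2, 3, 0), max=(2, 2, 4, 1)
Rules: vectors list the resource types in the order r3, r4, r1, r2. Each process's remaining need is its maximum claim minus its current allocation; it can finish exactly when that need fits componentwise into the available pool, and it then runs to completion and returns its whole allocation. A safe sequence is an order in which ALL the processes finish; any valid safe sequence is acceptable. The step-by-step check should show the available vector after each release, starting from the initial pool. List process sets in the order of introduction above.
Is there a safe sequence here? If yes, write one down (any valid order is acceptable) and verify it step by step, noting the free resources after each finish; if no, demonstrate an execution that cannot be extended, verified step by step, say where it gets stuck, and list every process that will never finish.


SAFE, for example via the order golf, delta, india, alpha, hotel, foxtrot, charlie.
Key observation: reading the order forward, delta is the first process whose need (3, 3, 3, 0) meets the free pool (4, 3, 6, 2) exactly on a resource it requests.
Verifying each step:
  pool = (2, 1, 3, 2)
  golf needs (0, 0, 1, 1) <= (2, 1, 3, 2) -> finishes; pool += (2, 2, 3, 0) = (4, 3, 6, 2)
  delta needs (3, 3, 3, 0) <= (4, 3, 6, 2) -> finishes; pool += (1, 0, 2, 0) = (5, 3, 8, 2)
  india needs (1, 2, 5, 2) <= (5, 3, 8, 2) -> finishes; pool += (2, 0, 0, 0) = (7, 3, 8, 2)
  alpha needs (5, 3, 2, 2) <= (7, 3, 8, 2) -> finishes; pool += (2, 2, 1, 1) = (9, 5, 9, 3)
  hotel needs (2, 4, 1, 1) <= (9, 5, 9, 3) -> finishes; pool += (2, 1, 0, 3) = (11, 6, 9, 6)
  foxtrot needs (4, 0, 4, 5) <= (11, 6, 9, 6) -> finishes; pool += (1, 0, 1, 0) = (12, 6, 10, 6)
  charlie needs (5, 1, 5, 2) <= (12, 6, 10, 6) -> finishes; pool += (0, 0, 2, 0) = (12, 6, 12, 6)


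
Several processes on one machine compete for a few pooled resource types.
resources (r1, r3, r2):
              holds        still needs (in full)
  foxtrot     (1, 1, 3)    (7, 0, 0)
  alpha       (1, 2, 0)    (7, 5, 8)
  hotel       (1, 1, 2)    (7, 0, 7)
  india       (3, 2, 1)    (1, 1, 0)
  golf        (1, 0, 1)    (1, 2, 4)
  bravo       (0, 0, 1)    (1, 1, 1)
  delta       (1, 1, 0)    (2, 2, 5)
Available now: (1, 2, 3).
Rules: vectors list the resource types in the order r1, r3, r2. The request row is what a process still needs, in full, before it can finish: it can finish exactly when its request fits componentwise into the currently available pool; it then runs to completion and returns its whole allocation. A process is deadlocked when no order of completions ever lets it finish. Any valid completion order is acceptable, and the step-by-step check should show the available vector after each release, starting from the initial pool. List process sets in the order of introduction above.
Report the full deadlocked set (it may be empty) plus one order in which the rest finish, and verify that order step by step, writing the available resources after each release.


The deadlocked set is foxtrot, alpha and hotel.
Key observation: even finishing india, golf, bravo, delta leaves just (6, 5, 6) free — too little r1 for any of the remaining processes.
A valid finishing order for the others: india, golf, bravo, delta. Verifying each step:
  pool = (1, 2, 3)
  india needs (1, 1, 0) <= (1, 2, 3) -> finishes; pool += (3, 2, 1) = (4, 4, 4)
  golf needs (1, 2, 4) <= (4, 4, 4) -> finishes; pool += (1, 0, 1) = (5, 4, 5)
  bravo needs (1, 1, 1) <= (5, 4, 5) -> finishes; pool += (0, 0, 1) = (5, 4, 6)
  delta needs (2, 2, 5) <= (5, 4, 6) -> finishes; pool += (1, 1, 0) = (6, 5, 6)
The blocked processes can never fit:
  foxtrot still needs (7, 0, 0) but only (6, 5, 6) is free — short on r1
  alpha still needs (7, 5, 8) but only (6, 5, 6) is free — short on r1 and r2
  hotel still needs (7, 0, 7) but only (6, 5, 6) is free — short on r1 and r2


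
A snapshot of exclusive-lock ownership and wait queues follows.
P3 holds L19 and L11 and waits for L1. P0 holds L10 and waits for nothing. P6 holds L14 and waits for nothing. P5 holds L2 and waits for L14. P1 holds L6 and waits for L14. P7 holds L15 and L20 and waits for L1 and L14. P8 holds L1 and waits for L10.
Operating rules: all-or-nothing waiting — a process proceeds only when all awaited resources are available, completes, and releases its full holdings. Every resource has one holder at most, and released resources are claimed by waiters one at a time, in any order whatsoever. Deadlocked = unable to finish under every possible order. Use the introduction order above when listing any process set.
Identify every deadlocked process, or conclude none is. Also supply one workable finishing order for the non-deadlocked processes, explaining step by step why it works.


Nothing here is deadlocked.
Key observation: the wait relation is loop-free; peeling off processes with no waits unwinds the whole state.
A valid finishing order for the others: P0, P6, P1, P8, P3, P7, P5.
Walking it through:
  run P0 (it waits on nothing); releases L10
  run P6 (it waits on nothing); releases L14
  run P1 (all its waits — L14 — are resolved); releases L6
  run P8 (all its waits — L10 — are resolved); releases L1
  run P3 (all its waits — L1 — are resolved); releases L19 and L11
  run P7 (all its waits — L1 and L14 — are resolved); releases L15 and L20
  run P5 (all its waits — L14 — are resolved); releases L2


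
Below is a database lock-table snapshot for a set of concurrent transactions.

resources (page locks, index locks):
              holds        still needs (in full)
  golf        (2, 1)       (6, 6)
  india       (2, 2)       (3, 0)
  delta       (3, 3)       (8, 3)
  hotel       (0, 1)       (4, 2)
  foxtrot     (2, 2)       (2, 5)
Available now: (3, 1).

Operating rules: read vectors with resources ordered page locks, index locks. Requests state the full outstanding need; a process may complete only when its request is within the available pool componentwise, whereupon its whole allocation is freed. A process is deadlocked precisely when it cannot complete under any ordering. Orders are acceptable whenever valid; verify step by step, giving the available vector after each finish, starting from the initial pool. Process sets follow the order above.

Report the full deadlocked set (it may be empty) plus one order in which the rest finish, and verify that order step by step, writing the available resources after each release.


The deadlocked set is golf, delta and foxtrot.
Key observation: after india, hotel the pool peaks at (5, 4), and each blocked process is short somewhere: golf on page locks, index locks; delta on page locks; foxtrot on index locks.
A valid finishing order for the others: india, hotel. Walking it through:
  pool = (3, 1)
  india needs (3, 0) <= (3, 1) -> finishes; pool += (2, 2) = (5, 3)
  hotel needs (4, 2) <= (5, 3) -> finishes; pool += (0, 1) = (5, 4)
The stuck group stays short no matter what:
  golf still needs (6, 6) but only (5, 4) is free — short on page locks and index locks
  delta still needs (8, 3) but only (5, 4) is free — short on page locks
  foxtrot still needs (2, 5) but only (5, 4) is free — short on index locks


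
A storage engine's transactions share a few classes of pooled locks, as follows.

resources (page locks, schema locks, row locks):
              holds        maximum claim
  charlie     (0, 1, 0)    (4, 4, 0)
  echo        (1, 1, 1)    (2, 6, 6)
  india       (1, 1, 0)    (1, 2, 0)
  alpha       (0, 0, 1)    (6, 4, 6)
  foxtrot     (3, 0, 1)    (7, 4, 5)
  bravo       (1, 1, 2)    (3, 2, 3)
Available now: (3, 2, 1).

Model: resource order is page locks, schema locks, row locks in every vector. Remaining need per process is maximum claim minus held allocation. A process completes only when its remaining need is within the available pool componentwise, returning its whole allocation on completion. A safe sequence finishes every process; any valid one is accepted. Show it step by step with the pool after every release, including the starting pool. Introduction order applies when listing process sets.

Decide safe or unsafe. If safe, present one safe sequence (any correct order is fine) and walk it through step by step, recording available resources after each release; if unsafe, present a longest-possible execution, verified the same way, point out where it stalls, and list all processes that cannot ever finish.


The state is UNSAFE.
Key observation: even finishing bravo, charlie, india leaves just (5, 5, 3) free — too little row locks for any of the remaining processes.
Going as far as possible: bravo, charlie, india; after that, nothing fits. Walking it through:
  pool = (3, 2, 1)
  bravo: need (2, 1, 1) fits (3, 2, 1); releases (1, 1, 2), pool now (4, 3, 3)
  charlie: need (4, 3, 0) fits (4, 3, 3); releases (0, 1, 0), pool now (4, 4, 3)
  india: need (0, 1, 0) fits (4, 4, 3); releases (1, 1, 0), pool now (5, 5, 3)
  echo still needs (1, 5, 5) but only (5, 5, 3) is free — short on row locks
  alpha still needs (6, 4, 5) but only (5, 5, 3) is free — short on page locks and row locks
  foxtrot still needs (4, 4, 4) but only (5, 5, 3) is free — short on row locks
Processes that can never finish: echo, alpha and foxtrot.


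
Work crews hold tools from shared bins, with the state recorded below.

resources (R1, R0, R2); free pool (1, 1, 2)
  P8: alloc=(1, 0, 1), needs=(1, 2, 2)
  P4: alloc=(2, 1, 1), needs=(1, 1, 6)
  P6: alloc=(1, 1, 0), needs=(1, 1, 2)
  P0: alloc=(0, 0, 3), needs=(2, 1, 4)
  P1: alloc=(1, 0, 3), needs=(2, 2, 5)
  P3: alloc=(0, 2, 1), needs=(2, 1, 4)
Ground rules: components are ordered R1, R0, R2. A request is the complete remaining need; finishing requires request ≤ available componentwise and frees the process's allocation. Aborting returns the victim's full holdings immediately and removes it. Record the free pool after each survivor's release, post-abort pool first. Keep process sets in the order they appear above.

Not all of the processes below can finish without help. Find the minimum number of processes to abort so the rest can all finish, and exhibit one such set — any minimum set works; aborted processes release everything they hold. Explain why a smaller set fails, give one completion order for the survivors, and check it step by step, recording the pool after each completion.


Minimum abort set: P0.
Key observation: P1 was stuck for good until P0 gave back (0, 0, 3); in the order shown it finishes at step 2.
No smaller set exists: with zero aborts the deadlock remains.
One survivor order: P6, P1, P8, P4, P3. Step-by-step check (post-abort pool first):
  pool = (1, 1, 5)
  P6 needs (1, 1, 2) <= (1, 1, 5) -> finishes; pool += (1, 1, 0) = (2, 2, 5)
  P1 needs (2, 2, 5) <= (2, 2, 5) -> finishes; pool += (1, 0, 3) = (3, 2, 8)
  P8 needs (1, 2, 2) <= (3, 2, 8) -> finishes; pool += (1, 0, 1) = (4, 2, 9)
  P4 needs (1, 1, 6) <= (4, 2, 9) -> finishes; pool += (2, 1, 1) = (6, 3, 10)
  P3 needs (2, 1, 4) <= (6, 3, 10) -> finishes; pool += (0, 2, 1) = (6, 5, 11)


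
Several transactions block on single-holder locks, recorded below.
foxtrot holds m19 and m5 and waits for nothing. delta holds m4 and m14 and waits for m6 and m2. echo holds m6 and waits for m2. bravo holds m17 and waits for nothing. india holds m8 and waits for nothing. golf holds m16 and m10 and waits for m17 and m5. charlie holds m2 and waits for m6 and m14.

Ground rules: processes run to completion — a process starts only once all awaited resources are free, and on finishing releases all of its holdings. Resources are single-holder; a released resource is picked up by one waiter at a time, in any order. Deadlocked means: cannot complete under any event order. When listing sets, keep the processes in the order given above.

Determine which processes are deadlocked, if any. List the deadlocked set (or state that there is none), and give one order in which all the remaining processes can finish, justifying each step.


Deadlocked set: delta, echo and charlie.
Key observation: the knot is the closed ring of waits delta -> echo -> charlie -> delta; no other process is dragged down with it.
The rest can finish in the order foxtrot, bravo, golf, india.
Check, step by step:
  foxtrot: no waits; runs immediately, freeing m19 and m5
  bravo: no waits; runs immediately, freeing m17
  run golf (all its waits — m17 and m5 — are resolved); releases m16 and m10
  india: no waits; runs immediately, freeing m8


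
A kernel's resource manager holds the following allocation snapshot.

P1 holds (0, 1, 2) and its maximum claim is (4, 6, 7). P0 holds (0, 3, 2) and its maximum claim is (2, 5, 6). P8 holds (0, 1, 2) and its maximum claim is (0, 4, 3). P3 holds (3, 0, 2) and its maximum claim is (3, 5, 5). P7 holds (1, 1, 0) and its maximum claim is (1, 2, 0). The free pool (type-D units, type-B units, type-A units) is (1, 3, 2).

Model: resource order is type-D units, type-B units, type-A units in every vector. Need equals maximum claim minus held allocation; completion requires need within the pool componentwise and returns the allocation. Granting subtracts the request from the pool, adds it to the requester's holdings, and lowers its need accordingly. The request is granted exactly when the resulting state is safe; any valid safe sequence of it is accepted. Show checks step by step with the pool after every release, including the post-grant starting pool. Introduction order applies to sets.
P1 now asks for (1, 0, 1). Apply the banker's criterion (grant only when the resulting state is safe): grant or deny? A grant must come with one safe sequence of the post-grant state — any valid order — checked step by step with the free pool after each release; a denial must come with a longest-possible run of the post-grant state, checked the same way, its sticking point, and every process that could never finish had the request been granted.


GRANT: granting preserves safety; a valid post-grant sequence is P8, P7, P3, P0, P1.
Key observation: granting shrinks the pool to (0, 3, 1), yet P8 still fits and the chain goes through.
Verifying the post-grant state step by step:
  pool = (0, 3, 1)
  P8: need (0, 3, 1) fits (0, 3, 1); releases (0, 1, 2), pool now (0, 4, 3)
  P7: need (0, 1, 0) fits (0, 4, 3); releases (1, 1, 0), pool now (1, 5, 3)
  P3: need (0, 5, 3) fits (1, 5, 3); releases (3, 0, 2), pool now (4, 5, 5)
  P0: need (2, 2, 4) fits (4, 5, 5); releases (0, 3, 2), pool now (4, 8, 7)
  P1: need (3, 5, 4) fits (4, 8, 7); releases (1, 1, 3), pool now (5, 9, 10)


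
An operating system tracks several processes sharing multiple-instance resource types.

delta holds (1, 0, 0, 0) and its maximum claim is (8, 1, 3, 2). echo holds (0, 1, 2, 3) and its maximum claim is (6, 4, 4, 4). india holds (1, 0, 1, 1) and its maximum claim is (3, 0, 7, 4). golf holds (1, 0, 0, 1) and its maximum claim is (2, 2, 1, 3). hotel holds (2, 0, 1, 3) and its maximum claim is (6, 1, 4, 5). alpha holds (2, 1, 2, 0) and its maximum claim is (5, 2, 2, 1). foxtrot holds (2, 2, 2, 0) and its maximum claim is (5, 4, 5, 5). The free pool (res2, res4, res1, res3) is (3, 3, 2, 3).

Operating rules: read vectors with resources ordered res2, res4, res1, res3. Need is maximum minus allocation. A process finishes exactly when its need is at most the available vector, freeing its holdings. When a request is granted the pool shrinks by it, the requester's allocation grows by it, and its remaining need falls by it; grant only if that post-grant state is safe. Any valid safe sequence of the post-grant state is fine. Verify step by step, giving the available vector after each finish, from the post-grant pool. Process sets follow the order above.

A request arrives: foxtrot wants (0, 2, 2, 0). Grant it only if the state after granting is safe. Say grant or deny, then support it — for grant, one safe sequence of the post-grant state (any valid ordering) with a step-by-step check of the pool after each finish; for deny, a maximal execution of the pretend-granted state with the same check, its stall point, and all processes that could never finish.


DENY: after the grant no complete ordering would exist.
Key observation: after alpha, golf the pool peaks at (6, 2, 2, 4), and each blocked process is short somewhere: delta on res2, res1; echo on res4; india on res1; hotel on res1; foxtrot on res3.
On the post-grant state, alpha, golf is a maximal run — nothing extends it. Check, step by step:
  pool = (3, 1, 0, 3)
  alpha: need (3, 1, 0, 1) fits (3, 1, 0, 3); releases (2, 1, 2, 0), pool now (5, 2, 2, 3)
  golf: need (1, 2, 1, 2) fits (5, 2, 2, 3); releases (1, 0, 0, 1), pool now (6, 2, 2, 4)
  delta still needs (7, 1, 3, 2) but only (6, 2, 2, 4) is free — short on res2 and res1
  echo still needs (6, 3, 2, 1) but only (6, 2, 2, 4) is free — short on res4
  india still needs (2, 0, 6, 3) but only (6, 2, 2, 4) is free — short on res1
  hotel still needs (4, 1, 3, 2) but only (6, 2, 2, 4) is free — short on res1
  foxtrot still needs (3, 0, 1, 5) but only (6, 2, 2, 4) is free — short on res3
Post-grant, the permanently blocked set is delta, echo, india, hotel and foxtrot.
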